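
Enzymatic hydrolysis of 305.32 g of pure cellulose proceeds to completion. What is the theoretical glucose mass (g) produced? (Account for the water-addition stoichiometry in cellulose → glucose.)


glucose = cellulose * 180/162
= 305.32 * 180/162
= 339.2444 g

339.2444 g


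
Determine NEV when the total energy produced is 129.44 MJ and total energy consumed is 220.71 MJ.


NEV = E_out - E_in
= 129.44 - 220.71
= -91.2700 MJ

-91.2700 MJ


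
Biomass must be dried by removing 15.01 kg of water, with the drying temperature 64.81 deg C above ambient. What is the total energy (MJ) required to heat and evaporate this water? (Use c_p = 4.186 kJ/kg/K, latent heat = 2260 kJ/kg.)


E = m_water * (4.186 * dT + 2260) / 1000
= 15.01 * (4.186 * 64.81 + 2260) / 1000
= 37.9947 MJ

37.9947 MJ


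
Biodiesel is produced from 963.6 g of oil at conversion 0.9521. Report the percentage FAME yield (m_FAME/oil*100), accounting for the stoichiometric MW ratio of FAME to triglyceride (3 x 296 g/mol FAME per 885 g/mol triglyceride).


m_FAME = oil * conv * (3 * 296 / 885) = oil * conv * (888/885)
= 963.6 * 0.9521 * 888 / 885
= 920.5535 g
Y = m_FAME / oil * 100 = conv * (888/885) * 100
= 0.9521 * 888 / 885 * 100
= 95.53%

95.53%


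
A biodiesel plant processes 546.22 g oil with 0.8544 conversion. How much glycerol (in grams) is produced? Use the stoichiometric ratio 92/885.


glycerol = oil * conv * (92/885)
= 546.22 * 0.8544 * 92 / 885
= 48.5147 g

48.5147 g


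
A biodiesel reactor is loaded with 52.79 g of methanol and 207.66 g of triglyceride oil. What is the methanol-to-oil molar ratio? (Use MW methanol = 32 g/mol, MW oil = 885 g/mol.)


Molar ratio = n_MeOH / n_oil = (MeOH/32) / (oil/885) = (MeOH * 885) / (32 * oil)
= (52.79 * 885) / (32 * 207.66)
= 7.0306

7.0306


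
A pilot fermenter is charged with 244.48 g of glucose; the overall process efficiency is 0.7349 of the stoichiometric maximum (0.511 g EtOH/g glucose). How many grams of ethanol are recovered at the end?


Actual ethanol: m = 0.511 * 244.48 * 0.7349
m = 91.8105 g

91.8105 g


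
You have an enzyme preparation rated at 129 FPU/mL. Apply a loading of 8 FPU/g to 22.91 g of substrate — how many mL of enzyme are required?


V = dosage * m_sub / activity
V = 8 * 22.91 / 129
V = 1.4208 mL

1.4208 mL


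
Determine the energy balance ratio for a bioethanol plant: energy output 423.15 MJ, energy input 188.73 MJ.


EROI = E_out / E_in
= 423.15 / 188.73
= 2.2421

2.2421


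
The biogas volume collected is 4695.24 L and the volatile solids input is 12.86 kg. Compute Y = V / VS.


Y = V / VS
= 4695.24 / 12.86
= 365.1042 L/kg VS

365.1042 L/kg VS


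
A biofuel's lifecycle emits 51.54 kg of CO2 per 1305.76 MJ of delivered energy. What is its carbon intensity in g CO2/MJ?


CI = CO2 * 1000 / E
= 51.54 * 1000 / 1305.76
= 39.4713 g CO2/MJ

39.4713 g CO2/MJ


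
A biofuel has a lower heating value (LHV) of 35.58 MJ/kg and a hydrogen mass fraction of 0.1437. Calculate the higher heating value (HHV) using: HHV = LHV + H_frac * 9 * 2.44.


HHV = LHV + H_frac * 9 * 2.44
= 35.58 + 0.1437 * 9 * 2.44
= 38.7357 MJ/kg

38.7357 MJ/kg


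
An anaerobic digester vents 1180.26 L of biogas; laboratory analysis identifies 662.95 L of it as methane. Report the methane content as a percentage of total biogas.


CH4% = V_CH4 / V_total * 100
= 662.95 / 1180.26 * 100
= 56.1698%

56.1698%


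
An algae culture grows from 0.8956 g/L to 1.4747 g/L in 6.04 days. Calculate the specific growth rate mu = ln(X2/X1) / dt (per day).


mu = ln(X2/X1) / dt
= ln(1.4747/0.8956) / 6.04
= 0.0826 per day

0.0826 per day


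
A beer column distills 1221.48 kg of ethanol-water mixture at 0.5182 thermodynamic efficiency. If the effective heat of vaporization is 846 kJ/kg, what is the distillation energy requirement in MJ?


E = m * 846 / (eta * 1000)
= 1221.48 * 846 / (0.5182 * 1000)
= 1994.1569 MJ

1994.1569 MJ


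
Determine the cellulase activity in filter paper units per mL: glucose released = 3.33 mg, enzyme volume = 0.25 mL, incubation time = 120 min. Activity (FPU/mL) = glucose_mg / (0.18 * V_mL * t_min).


Activity = glucose_mg / (0.18 mg/umol * V_mL * t_min)
= 3.33 / (0.18 * 0.25 * 120)
= 0.6167 FPU/mL

0.6167 FPU/mL


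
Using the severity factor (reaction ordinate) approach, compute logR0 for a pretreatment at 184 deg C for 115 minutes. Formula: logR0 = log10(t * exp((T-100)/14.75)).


logR0 = log10(t * exp((T - 100) / 14.75))
= log10(115 * exp((184 - 100) / 14.75))
= 4.5340

4.5340


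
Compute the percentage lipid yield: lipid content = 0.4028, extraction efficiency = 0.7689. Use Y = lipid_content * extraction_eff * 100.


Y = lipid_content * extraction_eff * 100
= 0.4028 * 0.7689 * 100
= 30.9713%

30.9713%


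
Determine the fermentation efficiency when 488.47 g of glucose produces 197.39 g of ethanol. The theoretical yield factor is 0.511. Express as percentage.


Fermentation efficiency = (actual / (0.511 * glucose)) * 100
= (197.39 / (0.511 * 488.47)) * 100
= 79.0799%

79.0799%


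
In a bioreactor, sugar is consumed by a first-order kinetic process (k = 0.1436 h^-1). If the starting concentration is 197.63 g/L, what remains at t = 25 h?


S = S0 * exp(-k * t)
S = 197.63 * exp(-0.1436 * 25)
S = 5.4543 g/L

5.4543 g/L


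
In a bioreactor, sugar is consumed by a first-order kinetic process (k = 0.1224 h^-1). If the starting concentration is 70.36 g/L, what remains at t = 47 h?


S = S0 * exp(-k * t)
S = 70.36 * exp(-0.1224 * 47)
S = 0.2233 g/L

0.2233 g/L


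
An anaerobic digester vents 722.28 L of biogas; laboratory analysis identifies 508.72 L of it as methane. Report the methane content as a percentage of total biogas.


CH4% = V_CH4 / V_total * 100
= 508.72 / 722.28 * 100
= 70.4325%

70.4325%


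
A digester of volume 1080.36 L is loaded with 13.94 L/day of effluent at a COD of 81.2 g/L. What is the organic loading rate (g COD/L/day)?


OLR = Q * S / V
= 13.94 * 81.2 / 1080.36
= 1.0477 g/L/day

1.0477 g/L/day


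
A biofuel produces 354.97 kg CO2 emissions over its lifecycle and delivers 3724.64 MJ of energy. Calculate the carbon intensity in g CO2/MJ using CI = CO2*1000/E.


CI = CO2 * 1000 / E
= 354.97 * 1000 / 3724.64
= 95.3032 g CO2/MJ

95.3032 g CO2/MJ


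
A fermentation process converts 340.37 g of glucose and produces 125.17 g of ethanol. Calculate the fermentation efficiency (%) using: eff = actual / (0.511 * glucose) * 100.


Fermentation efficiency = (actual / (0.511 * glucose)) * 100
= (125.17 / (0.511 * 340.37)) * 100
= 71.9661%

71.9661%


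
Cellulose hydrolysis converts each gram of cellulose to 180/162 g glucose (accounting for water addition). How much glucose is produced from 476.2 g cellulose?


glucose = cellulose * 180/162
= 476.2 * 180/162
= 529.1111 g

529.1111 g


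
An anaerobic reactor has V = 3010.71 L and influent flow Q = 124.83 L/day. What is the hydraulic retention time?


HRT = V / Q
= 3010.71 / 124.83
= 24.1185 days

24.1185 days


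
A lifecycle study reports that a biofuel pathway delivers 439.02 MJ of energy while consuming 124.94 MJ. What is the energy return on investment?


EROI = E_out / E_in
= 439.02 / 124.94
= 3.5138

3.5138


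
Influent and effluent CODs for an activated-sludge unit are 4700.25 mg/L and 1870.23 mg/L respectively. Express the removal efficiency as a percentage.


eta = (COD_in - COD_out) / COD_in * 100
= (4700.25 - 1870.23) / 4700.25 * 100
= 60.2100%

60.2100%


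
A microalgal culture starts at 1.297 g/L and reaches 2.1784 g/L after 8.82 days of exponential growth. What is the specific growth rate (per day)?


mu = ln(X2/X1) / dt
= ln(2.1784/1.297) / 8.82
= 0.0588 per day

0.0588 per day


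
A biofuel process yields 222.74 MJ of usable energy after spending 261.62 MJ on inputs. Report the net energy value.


NEV = E_out - E_in
= 222.74 - 261.62
= -38.8800 MJ

-38.8800 MJ


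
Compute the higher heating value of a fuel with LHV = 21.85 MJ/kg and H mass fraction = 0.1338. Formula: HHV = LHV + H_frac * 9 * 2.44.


HHV = LHV + H_frac * 9 * 2.44
= 21.85 + 0.1338 * 9 * 2.44
= 24.7882 MJ/kg

24.7882 MJ/kg


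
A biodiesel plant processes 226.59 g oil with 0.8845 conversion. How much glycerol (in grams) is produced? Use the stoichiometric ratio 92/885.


glycerol = oil * conv * (92/885)
= 226.59 * 0.8845 * 92 / 885
= 20.8345 g

20.8345 g


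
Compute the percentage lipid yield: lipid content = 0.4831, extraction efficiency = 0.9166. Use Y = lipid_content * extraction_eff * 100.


Y = lipid_content * extraction_eff * 100
= 0.4831 * 0.9166 * 100
= 44.2809%

44.2809%


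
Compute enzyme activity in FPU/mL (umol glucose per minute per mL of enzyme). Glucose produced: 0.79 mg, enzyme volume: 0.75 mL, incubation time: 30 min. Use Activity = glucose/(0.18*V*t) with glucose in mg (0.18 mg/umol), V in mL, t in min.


Activity = glucose_mg / (0.18 mg/umol * V_mL * t_min)
= 0.79 / (0.18 * 0.75 * 30)
= 0.1951 FPU/mL

0.1951 FPU/mL


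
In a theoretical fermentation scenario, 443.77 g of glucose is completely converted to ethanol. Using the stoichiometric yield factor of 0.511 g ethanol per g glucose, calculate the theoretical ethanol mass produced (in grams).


Theoretical ethanol yield: m_EtOH = 0.511 * m_glucose
m_EtOH = 0.511 * 443.77 = 226.7665 g

226.7665 g


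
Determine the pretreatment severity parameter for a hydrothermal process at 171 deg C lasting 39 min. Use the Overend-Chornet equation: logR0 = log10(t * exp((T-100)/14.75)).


logR0 = log10(t * exp((T - 100) / 14.75))
= log10(39 * exp((171 - 100) / 14.75))
= 3.6816

3.6816


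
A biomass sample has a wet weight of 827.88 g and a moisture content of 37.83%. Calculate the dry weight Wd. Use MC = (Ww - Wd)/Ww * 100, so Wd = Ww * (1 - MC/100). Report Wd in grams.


Wd = Ww * (1 - MC/100)
= 827.88 * (1 - 37.83/100)
= 514.6930 g

514.6930 g


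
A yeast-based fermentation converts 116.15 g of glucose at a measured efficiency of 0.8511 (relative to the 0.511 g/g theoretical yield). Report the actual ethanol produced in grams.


Actual ethanol: m = 0.511 * 116.15 * 0.8511
m = 50.5150 g

50.5150 g


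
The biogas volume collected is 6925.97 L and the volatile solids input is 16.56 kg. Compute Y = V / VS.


Y = V / VS
= 6925.97 / 16.56
= 418.2349 L/kg VS

418.2349 L/kg VS


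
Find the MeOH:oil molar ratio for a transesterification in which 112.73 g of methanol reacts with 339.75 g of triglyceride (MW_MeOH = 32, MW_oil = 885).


Molar ratio = n_MeOH / n_oil = (MeOH/32) / (oil/885) = (MeOH * 885) / (32 * oil)
= (112.73 * 885) / (32 * 339.75)
= 9.1764

9.1764


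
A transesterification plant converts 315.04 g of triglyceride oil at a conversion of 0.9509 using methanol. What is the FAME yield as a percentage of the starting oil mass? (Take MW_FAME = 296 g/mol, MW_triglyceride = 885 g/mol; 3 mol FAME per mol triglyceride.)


m_FAME = oil * conv * (3 * 296 / 885) = oil * conv * (888/885)
= 315.04 * 0.9509 * 888 / 885
= 300.5870 g
Y = m_FAME / oil * 100 = conv * (888/885) * 100
= 0.9509 * 888 / 885 * 100
= 95.41%

95.41%


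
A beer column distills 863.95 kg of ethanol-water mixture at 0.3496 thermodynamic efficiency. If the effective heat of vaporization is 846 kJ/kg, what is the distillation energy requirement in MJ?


E = m * 846 / (eta * 1000)
= 863.95 * 846 / (0.3496 * 1000)
= 2090.6799 MJ

2090.6799 MJ


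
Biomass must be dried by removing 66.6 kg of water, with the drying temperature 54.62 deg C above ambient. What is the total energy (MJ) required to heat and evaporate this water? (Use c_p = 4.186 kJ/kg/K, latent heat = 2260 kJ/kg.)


E = m_water * (4.186 * dT + 2260) / 1000
= 66.6 * (4.186 * 54.62 + 2260) / 1000
= 165.7434 MJ

165.7434 MJ


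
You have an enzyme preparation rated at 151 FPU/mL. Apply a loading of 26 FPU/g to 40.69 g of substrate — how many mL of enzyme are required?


V = dosage * m_sub / activity
V = 26 * 40.69 / 151
V = 7.0062 mL

7.0062 mL


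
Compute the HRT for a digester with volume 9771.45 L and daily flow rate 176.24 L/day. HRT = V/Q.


HRT = V / Q
= 9771.45 / 176.24
= 55.4440 days

55.4440 days


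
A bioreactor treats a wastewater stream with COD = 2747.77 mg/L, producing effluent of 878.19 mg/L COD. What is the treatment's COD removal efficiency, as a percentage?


eta = (COD_in - COD_out) / COD_in * 100
= (2747.77 - 878.19) / 2747.77 * 100
= 68.0399%

68.0399%


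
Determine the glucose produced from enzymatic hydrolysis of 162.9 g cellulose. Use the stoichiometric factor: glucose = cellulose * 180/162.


glucose = cellulose * 180/162
= 162.9 * 180/162
= 181.0000 g

181.0000 g


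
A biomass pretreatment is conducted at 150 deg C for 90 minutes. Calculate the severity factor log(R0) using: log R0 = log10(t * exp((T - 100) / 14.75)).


logR0 = log10(t * exp((T - 100) / 14.75))
= log10(90 * exp((150 - 100) / 14.75))
= 3.4264

3.4264


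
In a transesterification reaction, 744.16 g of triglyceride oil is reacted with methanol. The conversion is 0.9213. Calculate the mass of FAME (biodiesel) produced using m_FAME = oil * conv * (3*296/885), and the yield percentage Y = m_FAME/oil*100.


m_FAME = oil * conv * (3 * 296 / 885) = oil * conv * (888/885)
= 744.16 * 0.9213 * 888 / 885
= 687.9187 g
Y = m_FAME / oil * 100 = conv * (888/885) * 100
= 0.9213 * 888 / 885 * 100
= 92.44%

687.9187 g FAME; Y = 92.44%


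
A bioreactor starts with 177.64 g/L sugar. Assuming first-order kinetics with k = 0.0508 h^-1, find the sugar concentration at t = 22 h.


S = S0 * exp(-k * t)
S = 177.64 * exp(-0.0508 * 22)
S = 58.0996 g/L

58.0996 g/L


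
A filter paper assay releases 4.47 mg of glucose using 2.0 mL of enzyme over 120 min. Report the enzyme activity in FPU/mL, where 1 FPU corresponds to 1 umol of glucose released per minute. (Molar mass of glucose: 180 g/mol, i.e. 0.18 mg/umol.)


Activity = glucose_mg / (0.18 mg/umol * V_mL * t_min)
= 4.47 / (0.18 * 2.0 * 120)
= 0.1035 FPU/mL

0.1035 FPU/mL


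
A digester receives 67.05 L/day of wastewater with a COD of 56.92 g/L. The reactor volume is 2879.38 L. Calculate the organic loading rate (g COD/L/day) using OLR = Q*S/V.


OLR = Q * S / V
= 67.05 * 56.92 / 2879.38
= 1.3255 g/L/day

1.3255 g/L/day


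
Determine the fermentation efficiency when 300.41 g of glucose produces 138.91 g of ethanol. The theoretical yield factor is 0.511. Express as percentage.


Fermentation efficiency = (actual / (0.511 * glucose)) * 100
= (138.91 / (0.511 * 300.41)) * 100
= 90.4895%

90.4895%


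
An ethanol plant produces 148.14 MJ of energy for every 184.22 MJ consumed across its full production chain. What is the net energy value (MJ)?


NEV = E_out - E_in
= 148.14 - 184.22
= -36.0800 MJ

-36.0800 MJ


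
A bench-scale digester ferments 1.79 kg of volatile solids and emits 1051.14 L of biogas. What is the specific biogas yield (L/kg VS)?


Y = V / VS
= 1051.14 / 1.79
= 587.2291 L/kg VS

587.2291 L/kg VS


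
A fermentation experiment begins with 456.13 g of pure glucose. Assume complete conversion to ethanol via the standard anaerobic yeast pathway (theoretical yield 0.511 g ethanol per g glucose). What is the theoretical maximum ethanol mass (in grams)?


Theoretical ethanol yield: m_EtOH = 0.511 * m_glucose
m_EtOH = 0.511 * 456.13 = 233.0824 g

233.0824 g


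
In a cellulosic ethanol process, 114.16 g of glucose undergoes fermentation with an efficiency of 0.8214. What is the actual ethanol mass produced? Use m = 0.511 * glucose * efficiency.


Actual ethanol: m = 0.511 * 114.16 * 0.8214
m = 47.9170 g

47.9170 g


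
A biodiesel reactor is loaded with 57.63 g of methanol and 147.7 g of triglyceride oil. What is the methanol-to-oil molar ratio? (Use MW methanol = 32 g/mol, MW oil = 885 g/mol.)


Molar ratio = n_MeOH / n_oil = (MeOH/32) / (oil/885) = (MeOH * 885) / (32 * oil)
= (57.63 * 885) / (32 * 147.7)
= 10.7910

10.7910


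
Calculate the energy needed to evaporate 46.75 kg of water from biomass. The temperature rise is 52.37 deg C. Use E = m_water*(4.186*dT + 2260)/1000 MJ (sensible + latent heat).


E = m_water * (4.186 * dT + 2260) / 1000
= 46.75 * (4.186 * 52.37 + 2260) / 1000
= 115.9036 MJ

115.9036 MJ


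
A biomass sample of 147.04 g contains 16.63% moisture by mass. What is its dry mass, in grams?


Wd = Ww * (1 - MC/100)
= 147.04 * (1 - 16.63/100)
= 122.5872 g

122.5872 g


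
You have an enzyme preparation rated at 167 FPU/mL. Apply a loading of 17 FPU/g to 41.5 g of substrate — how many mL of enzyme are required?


V = dosage * m_sub / activity
V = 17 * 41.5 / 167
V = 4.2246 mL

4.2246 mL


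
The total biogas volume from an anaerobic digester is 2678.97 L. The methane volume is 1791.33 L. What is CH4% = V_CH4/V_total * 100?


CH4% = V_CH4 / V_total * 100
= 1791.33 / 2678.97 * 100
= 66.8664%

66.8664%


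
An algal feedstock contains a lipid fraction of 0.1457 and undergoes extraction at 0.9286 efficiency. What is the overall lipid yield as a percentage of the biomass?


Y = lipid_content * extraction_eff * 100
= 0.1457 * 0.9286 * 100
= 13.5297%

13.5297%


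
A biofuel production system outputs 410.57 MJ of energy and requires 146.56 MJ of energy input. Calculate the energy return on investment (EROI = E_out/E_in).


EROI = E_out / E_in
= 410.57 / 146.56
= 2.8014

2.8014


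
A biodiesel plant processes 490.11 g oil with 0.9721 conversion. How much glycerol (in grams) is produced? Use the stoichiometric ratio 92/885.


glycerol = oil * conv * (92/885)
= 490.11 * 0.9721 * 92 / 885
= 49.5278 g

49.5278 g


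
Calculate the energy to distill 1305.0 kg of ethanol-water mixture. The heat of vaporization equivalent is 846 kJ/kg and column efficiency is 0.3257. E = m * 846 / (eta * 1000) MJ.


E = m * 846 / (eta * 1000)
= 1305.0 * 846 / (0.3257 * 1000)
= 3389.7145 MJ

3389.7145 MJ


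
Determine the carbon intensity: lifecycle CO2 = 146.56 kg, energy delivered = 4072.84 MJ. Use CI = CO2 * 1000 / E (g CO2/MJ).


CI = CO2 * 1000 / E
= 146.56 * 1000 / 4072.84
= 35.9847 g CO2/MJ

35.9847 g CO2/MJ


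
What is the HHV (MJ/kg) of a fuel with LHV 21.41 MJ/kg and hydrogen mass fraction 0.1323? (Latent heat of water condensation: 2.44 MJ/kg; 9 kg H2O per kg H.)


HHV = LHV + H_frac * 9 * 2.44
= 21.41 + 0.1323 * 9 * 2.44
= 24.3153 MJ/kg

24.3153 MJ/kg


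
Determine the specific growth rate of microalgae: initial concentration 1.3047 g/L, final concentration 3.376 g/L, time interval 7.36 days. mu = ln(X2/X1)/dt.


mu = ln(X2/X1) / dt
= ln(3.376/1.3047) / 7.36
= 0.1292 per day

0.1292 per day


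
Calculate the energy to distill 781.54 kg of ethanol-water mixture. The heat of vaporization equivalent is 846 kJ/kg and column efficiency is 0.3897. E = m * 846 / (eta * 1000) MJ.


E = m * 846 / (eta * 1000)
= 781.54 * 846 / (0.3897 * 1000)
= 1696.6457 MJ

1696.6457 MJ


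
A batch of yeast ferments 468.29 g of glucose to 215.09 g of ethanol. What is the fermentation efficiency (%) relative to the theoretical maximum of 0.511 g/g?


Fermentation efficiency = (actual / (0.511 * glucose)) * 100
= (215.09 / (0.511 * 468.29)) * 100
= 89.8844%

89.8844%


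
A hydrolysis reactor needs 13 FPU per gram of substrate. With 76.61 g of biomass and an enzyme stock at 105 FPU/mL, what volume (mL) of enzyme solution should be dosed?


V = dosage * m_sub / activity
V = 13 * 76.61 / 105
V = 9.4850 mL

9.4850 mL


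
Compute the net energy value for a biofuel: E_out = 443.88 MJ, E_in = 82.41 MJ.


NEV = E_out - E_in
= 443.88 - 82.41
= 361.4700 MJ

361.4700 MJ


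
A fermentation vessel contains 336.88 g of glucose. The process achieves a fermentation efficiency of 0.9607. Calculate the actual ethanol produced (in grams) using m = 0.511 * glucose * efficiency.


Actual ethanol: m = 0.511 * 336.88 * 0.9607
m = 165.3804 g

165.3804 g


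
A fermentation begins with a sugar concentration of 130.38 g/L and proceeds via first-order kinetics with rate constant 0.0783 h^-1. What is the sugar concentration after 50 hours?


S = S0 * exp(-k * t)
S = 130.38 * exp(-0.0783 * 50)
S = 2.5998 g/L

2.5998 g/L


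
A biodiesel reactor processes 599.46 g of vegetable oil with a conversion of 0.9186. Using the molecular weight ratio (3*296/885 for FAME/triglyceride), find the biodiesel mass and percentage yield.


m_FAME = oil * conv * (3 * 296 / 885) = oil * conv * (888/885)
= 599.46 * 0.9186 * 888 / 885
= 552.5306 g
Y = m_FAME / oil * 100 = conv * (888/885) * 100
= 0.9186 * 888 / 885 * 100
= 92.17%

552.5306 g FAME; Y = 92.17%


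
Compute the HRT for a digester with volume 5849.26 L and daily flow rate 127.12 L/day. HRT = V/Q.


HRT = V / Q
= 5849.26 / 127.12
= 46.0137 days

46.0137 days


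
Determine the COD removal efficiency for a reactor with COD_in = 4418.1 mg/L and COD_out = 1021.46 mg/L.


eta = (COD_in - COD_out) / COD_in * 100
= (4418.1 - 1021.46) / 4418.1 * 100
= 76.8801%

76.8801%


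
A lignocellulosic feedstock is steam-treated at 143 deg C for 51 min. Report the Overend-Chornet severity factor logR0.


logR0 = log10(t * exp((T - 100) / 14.75))
= log10(51 * exp((143 - 100) / 14.75))
= 2.9736

2.9736


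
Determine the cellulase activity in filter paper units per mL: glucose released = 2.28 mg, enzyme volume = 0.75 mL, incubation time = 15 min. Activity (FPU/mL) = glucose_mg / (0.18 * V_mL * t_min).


Activity = glucose_mg / (0.18 mg/umol * V_mL * t_min)
= 2.28 / (0.18 * 0.75 * 15)
= 1.1259 FPU/mL

1.1259 FPU/mL


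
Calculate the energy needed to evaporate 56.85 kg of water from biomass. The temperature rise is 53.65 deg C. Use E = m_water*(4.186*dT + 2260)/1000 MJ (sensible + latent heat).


E = m_water * (4.186 * dT + 2260) / 1000
= 56.85 * (4.186 * 53.65 + 2260) / 1000
= 141.2483 MJ

141.2483 MJ


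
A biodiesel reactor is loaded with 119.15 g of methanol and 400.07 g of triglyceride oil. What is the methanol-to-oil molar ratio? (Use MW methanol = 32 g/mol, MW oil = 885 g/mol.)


Molar ratio = n_MeOH / n_oil = (MeOH/32) / (oil/885) = (MeOH * 885) / (32 * oil)
= (119.15 * 885) / (32 * 400.07)
= 8.2367

8.2367


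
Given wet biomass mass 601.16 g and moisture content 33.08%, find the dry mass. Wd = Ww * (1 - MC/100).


Wd = Ww * (1 - MC/100)
= 601.16 * (1 - 33.08/100)
= 402.2963 g

402.2963 g


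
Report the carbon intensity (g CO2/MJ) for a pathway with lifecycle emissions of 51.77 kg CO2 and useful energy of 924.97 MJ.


CI = CO2 * 1000 / E
= 51.77 * 1000 / 924.97
= 55.9694 g CO2/MJ

55.9694 g CO2/MJ


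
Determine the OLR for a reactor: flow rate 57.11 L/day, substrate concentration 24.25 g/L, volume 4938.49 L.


OLR = Q * S / V
= 57.11 * 24.25 / 4938.49
= 0.2804 g/L/day

0.2804 g/L/day


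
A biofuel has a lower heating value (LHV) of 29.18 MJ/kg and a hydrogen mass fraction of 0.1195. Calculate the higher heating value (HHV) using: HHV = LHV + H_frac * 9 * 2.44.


HHV = LHV + H_frac * 9 * 2.44
= 29.18 + 0.1195 * 9 * 2.44
= 31.8042 MJ/kg

31.8042 MJ/kg


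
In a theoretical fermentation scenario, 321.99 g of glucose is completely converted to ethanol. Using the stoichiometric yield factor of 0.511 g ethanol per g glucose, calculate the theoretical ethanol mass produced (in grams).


Theoretical ethanol yield: m_EtOH = 0.511 * m_glucose
m_EtOH = 0.511 * 321.99 = 164.5369 g

164.5369 g


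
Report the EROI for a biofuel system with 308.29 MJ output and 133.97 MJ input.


EROI = E_out / E_in
= 308.29 / 133.97
= 2.3012

2.3012


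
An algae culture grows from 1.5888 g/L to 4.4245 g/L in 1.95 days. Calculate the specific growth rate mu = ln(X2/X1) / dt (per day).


mu = ln(X2/X1) / dt
= ln(4.4245/1.5888) / 1.95
= 0.5252 per day

0.5252 per day


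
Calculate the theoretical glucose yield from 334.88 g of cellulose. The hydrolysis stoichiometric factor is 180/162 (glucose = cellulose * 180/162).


glucose = cellulose * 180/162
= 334.88 * 180/162
= 372.0889 g

372.0889 g


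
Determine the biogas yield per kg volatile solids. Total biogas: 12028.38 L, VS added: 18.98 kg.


Y = V / VS
= 12028.38 / 18.98
= 633.7397 L/kg VS

633.7397 L/kg VS


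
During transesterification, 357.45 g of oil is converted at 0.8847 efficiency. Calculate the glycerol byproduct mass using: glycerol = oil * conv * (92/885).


glycerol = oil * conv * (92/885)
= 357.45 * 0.8847 * 92 / 885
= 32.8743 g

32.8743 g


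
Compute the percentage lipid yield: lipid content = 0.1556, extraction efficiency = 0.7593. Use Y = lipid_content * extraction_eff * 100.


Y = lipid_content * extraction_eff * 100
= 0.1556 * 0.7593 * 100
= 11.8147%

11.8147%


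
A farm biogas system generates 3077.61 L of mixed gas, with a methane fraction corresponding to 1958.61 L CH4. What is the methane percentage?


CH4% = V_CH4 / V_total * 100
= 1958.61 / 3077.61 * 100
= 63.6406%

63.6406%


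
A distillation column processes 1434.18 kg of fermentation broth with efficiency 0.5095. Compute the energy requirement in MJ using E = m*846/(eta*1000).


E = m * 846 / (eta * 1000)
= 1434.18 * 846 / (0.5095 * 1000)
= 2381.3862 MJ

2381.3862 MJ


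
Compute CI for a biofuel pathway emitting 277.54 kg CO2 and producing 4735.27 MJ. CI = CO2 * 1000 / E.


CI = CO2 * 1000 / E
= 277.54 * 1000 / 4735.27
= 58.6112 g CO2/MJ

58.6112 g CO2/MJ


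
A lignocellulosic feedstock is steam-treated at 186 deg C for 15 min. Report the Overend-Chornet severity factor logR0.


logR0 = log10(t * exp((T - 100) / 14.75))
= log10(15 * exp((186 - 100) / 14.75))
= 3.7082

3.7082


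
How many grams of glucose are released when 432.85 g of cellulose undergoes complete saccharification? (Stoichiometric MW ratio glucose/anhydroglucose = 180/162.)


glucose = cellulose * 180/162
= 432.85 * 180/162
= 480.9444 g

480.9444 g


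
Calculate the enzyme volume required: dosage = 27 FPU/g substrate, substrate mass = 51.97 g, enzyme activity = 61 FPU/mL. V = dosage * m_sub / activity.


V = dosage * m_sub / activity
V = 27 * 51.97 / 61
V = 23.0031 mL

23.0031 mL


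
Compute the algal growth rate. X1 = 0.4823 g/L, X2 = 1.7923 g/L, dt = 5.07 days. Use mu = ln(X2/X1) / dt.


mu = ln(X2/X1) / dt
= ln(1.7923/0.4823) / 5.07
= 0.2589 per day

0.2589 per day


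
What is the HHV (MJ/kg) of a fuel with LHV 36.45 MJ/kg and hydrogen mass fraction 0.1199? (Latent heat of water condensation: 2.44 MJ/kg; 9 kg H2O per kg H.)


HHV = LHV + H_frac * 9 * 2.44
= 36.45 + 0.1199 * 9 * 2.44
= 39.0830 MJ/kg

39.0830 MJ/kg


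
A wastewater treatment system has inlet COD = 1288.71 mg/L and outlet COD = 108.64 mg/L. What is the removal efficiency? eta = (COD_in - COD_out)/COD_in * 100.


eta = (COD_in - COD_out) / COD_in * 100
= (1288.71 - 108.64) / 1288.71 * 100
= 91.5699%

91.5699%


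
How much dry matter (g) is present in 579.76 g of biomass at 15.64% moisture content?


Wd = Ww * (1 - MC/100)
= 579.76 * (1 - 15.64/100)
= 489.0855 g

489.0855 g


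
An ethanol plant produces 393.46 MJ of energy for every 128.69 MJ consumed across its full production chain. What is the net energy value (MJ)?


NEV = E_out - E_in
= 393.46 - 128.69
= 264.7700 MJ

264.7700 MJ


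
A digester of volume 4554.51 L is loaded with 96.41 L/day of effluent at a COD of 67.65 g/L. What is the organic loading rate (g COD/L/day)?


OLR = Q * S / V
= 96.41 * 67.65 / 4554.51
= 1.4320 g/L/day

1.4320 g/L/day


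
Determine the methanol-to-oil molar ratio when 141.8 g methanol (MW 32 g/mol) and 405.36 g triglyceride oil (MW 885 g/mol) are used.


Molar ratio = n_MeOH / n_oil = (MeOH/32) / (oil/885) = (MeOH * 885) / (32 * oil)
= (141.8 * 885) / (32 * 405.36)
= 9.6745

9.6745


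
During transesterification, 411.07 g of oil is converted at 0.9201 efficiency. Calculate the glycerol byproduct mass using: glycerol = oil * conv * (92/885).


glycerol = oil * conv * (92/885)
= 411.07 * 0.9201 * 92 / 885
= 39.3184 g

39.3184 g


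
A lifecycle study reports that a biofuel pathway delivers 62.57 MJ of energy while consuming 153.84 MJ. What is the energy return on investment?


EROI = E_out / E_in
= 62.57 / 153.84
= 0.4067

0.4067


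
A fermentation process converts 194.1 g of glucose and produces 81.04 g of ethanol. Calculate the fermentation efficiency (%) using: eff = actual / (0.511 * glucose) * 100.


Fermentation efficiency = (actual / (0.511 * glucose)) * 100
= (81.04 / (0.511 * 194.1)) * 100
= 81.7058%

81.7058%


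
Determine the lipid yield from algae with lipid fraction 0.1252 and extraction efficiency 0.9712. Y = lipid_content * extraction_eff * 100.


Y = lipid_content * extraction_eff * 100
= 0.1252 * 0.9712 * 100
= 12.1594%

12.1594%


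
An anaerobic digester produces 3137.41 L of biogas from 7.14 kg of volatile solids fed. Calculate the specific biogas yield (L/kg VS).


Y = V / VS
= 3137.41 / 7.14
= 439.4132 L/kg VS

439.4132 L/kg VS


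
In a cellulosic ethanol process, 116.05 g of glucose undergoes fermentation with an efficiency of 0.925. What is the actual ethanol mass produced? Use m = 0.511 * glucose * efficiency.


Actual ethanol: m = 0.511 * 116.05 * 0.925
m = 54.8539 g

54.8539 g


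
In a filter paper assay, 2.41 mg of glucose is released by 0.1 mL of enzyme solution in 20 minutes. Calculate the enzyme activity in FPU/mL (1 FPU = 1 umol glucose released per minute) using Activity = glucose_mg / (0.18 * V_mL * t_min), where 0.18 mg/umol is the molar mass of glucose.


Activity = glucose_mg / (0.18 mg/umol * V_mL * t_min)
= 2.41 / (0.18 * 0.1 * 20)
= 6.6944 FPU/mL

6.6944 FPU/mL


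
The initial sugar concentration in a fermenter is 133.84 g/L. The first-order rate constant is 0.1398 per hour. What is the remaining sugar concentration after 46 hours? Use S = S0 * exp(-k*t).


S = S0 * exp(-k * t)
S = 133.84 * exp(-0.1398 * 46)
S = 0.2156 g/L

0.2156 g/L


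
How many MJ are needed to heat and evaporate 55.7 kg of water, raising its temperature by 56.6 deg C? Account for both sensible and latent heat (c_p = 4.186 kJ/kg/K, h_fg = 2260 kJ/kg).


E = m_water * (4.186 * dT + 2260) / 1000
= 55.7 * (4.186 * 56.6 + 2260) / 1000
= 139.0789 MJ

139.0789 MJ


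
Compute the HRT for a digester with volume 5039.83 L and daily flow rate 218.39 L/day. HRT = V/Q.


HRT = V / Q
= 5039.83 / 218.39
= 23.0772 days

23.0772 days


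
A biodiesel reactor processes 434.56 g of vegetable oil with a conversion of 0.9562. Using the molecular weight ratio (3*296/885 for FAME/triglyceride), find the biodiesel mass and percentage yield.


m_FAME = oil * conv * (3 * 296 / 885) = oil * conv * (888/885)
= 434.56 * 0.9562 * 888 / 885
= 416.9348 g
Y = m_FAME / oil * 100 = conv * (888/885) * 100
= 0.9562 * 888 / 885 * 100
= 95.94%

416.9348 g FAME; Y = 95.94%


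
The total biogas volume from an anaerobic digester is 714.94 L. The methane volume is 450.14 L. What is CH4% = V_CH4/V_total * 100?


CH4% = V_CH4 / V_total * 100
= 450.14 / 714.94 * 100
= 62.9619%

62.9619%


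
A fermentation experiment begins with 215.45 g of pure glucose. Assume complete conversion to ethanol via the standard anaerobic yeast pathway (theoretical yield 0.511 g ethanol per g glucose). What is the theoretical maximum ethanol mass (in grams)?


Theoretical ethanol yield: m_EtOH = 0.511 * m_glucose
m_EtOH = 0.511 * 215.45 = 110.0949 g

110.0949 g


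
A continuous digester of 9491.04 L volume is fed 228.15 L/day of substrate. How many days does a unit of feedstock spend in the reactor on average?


HRT = V / Q
= 9491.04 / 228.15
= 41.6000 days

41.6000 days


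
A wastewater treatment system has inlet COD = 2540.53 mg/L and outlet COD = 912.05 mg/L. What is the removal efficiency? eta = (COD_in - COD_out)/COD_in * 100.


eta = (COD_in - COD_out) / COD_in * 100
= (2540.53 - 912.05) / 2540.53 * 100
= 64.1000%

64.1000%


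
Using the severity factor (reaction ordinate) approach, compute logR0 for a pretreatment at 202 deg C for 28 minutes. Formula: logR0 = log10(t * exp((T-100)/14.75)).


logR0 = log10(t * exp((T - 100) / 14.75))
= log10(28 * exp((202 - 100) / 14.75))
= 4.4504

4.4504


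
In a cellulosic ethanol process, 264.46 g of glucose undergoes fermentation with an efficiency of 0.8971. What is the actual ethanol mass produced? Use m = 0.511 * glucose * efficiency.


Actual ethanol: m = 0.511 * 264.46 * 0.8971
m = 121.2333 g

121.2333 g


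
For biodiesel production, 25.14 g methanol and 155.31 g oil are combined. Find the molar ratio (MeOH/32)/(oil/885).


Molar ratio = n_MeOH / n_oil = (MeOH/32) / (oil/885) = (MeOH * 885) / (32 * oil)
= (25.14 * 885) / (32 * 155.31)
= 4.4767

4.4767


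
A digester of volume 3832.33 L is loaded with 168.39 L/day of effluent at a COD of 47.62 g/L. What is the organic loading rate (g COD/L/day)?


OLR = Q * S / V
= 168.39 * 47.62 / 3832.33
= 2.0924 g/L/day

2.0924 g/L/day


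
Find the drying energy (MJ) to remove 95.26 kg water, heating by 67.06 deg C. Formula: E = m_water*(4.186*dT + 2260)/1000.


E = m_water * (4.186 * dT + 2260) / 1000
= 95.26 * (4.186 * 67.06 + 2260) / 1000
= 242.0283 MJ

242.0283 MJ


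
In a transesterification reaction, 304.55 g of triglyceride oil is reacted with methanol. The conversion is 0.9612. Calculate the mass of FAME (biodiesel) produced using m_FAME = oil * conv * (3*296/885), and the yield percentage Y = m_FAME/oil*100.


m_FAME = oil * conv * (3 * 296 / 885) = oil * conv * (888/885)
= 304.55 * 0.9612 * 888 / 885
= 293.7258 g
Y = m_FAME / oil * 100 = conv * (888/885) * 100
= 0.9612 * 888 / 885 * 100
= 96.45%

293.7258 g FAME; Y = 96.45%


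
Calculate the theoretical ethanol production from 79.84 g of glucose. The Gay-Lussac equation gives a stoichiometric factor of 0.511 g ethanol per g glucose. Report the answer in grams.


Theoretical ethanol yield: m_EtOH = 0.511 * m_glucose
m_EtOH = 0.511 * 79.84 = 40.7982 g

40.7982 g


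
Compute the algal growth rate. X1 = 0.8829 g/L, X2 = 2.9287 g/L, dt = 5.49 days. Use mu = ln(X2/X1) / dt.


mu = ln(X2/X1) / dt
= ln(2.9287/0.8829) / 5.49
= 0.2184 per day

0.2184 per day


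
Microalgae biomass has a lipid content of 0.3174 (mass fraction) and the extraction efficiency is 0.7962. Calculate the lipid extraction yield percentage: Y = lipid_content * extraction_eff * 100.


Y = lipid_content * extraction_eff * 100
= 0.3174 * 0.7962 * 100
= 25.2714%

25.2714%


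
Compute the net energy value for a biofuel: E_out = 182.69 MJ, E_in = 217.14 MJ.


NEV = E_out - E_in
= 182.69 - 217.14
= -34.4500 MJ

-34.4500 MJ


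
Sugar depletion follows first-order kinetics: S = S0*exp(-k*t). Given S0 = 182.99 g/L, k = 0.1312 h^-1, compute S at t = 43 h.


S = S0 * exp(-k * t)
S = 182.99 * exp(-0.1312 * 43)
S = 0.6491 g/L

0.6491 g/L


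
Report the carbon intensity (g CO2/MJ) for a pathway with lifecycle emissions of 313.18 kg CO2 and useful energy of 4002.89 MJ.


CI = CO2 * 1000 / E
= 313.18 * 1000 / 4002.89
= 78.2385 g CO2/MJ

78.2385 g CO2/MJ


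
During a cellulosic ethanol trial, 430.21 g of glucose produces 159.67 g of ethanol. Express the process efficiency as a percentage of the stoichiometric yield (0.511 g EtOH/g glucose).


Fermentation efficiency = (actual / (0.511 * glucose)) * 100
= (159.67 / (0.511 * 430.21)) * 100
= 72.6310%

72.6310%


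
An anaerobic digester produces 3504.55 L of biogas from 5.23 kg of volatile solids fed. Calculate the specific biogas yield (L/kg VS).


Y = V / VS
= 3504.55 / 5.23
= 670.0860 L/kg VS

670.0860 L/kg VS


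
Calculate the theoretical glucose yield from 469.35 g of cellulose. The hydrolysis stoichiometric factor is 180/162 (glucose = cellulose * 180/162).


glucose = cellulose * 180/162
= 469.35 * 180/162
= 521.5000 g

521.5000 g


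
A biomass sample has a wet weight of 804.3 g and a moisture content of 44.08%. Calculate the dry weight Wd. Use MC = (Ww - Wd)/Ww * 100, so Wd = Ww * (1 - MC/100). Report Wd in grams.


Wd = Ww * (1 - MC/100)
= 804.3 * (1 - 44.08/100)
= 449.7646 g

449.7646 g


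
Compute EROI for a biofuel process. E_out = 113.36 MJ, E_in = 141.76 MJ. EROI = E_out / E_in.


EROI = E_out / E_in
= 113.36 / 141.76
= 0.7997

0.7997


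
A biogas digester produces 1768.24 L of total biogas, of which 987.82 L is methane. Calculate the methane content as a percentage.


CH4% = V_CH4 / V_total * 100
= 987.82 / 1768.24 * 100
= 55.8646%

55.8646%


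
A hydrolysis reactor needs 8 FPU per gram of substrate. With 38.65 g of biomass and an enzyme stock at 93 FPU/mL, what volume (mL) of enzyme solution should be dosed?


V = dosage * m_sub / activity
V = 8 * 38.65 / 93
V = 3.3247 mL

3.3247 mL


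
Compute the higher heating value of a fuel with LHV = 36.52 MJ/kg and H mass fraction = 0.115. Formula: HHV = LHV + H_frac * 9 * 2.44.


HHV = LHV + H_frac * 9 * 2.44
= 36.52 + 0.115 * 9 * 2.44
= 39.0454 MJ/kg

39.0454 MJ/kg


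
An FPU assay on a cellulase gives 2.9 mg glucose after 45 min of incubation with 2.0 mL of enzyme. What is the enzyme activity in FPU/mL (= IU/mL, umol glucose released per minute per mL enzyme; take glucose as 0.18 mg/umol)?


Activity = glucose_mg / (0.18 mg/umol * V_mL * t_min)
= 2.9 / (0.18 * 2.0 * 45)
= 0.1790 FPU/mL

0.1790 FPU/mL


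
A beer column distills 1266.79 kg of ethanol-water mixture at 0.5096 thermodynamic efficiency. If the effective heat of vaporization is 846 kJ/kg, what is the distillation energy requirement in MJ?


E = m * 846 / (eta * 1000)
= 1266.79 * 846 / (0.5096 * 1000)
= 2103.0305 MJ

2103.0305 MJ


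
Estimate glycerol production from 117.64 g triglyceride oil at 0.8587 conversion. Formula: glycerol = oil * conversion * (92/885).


glycerol = oil * conv * (92/885)
= 117.64 * 0.8587 * 92 / 885
= 10.5013 g

10.5013 g


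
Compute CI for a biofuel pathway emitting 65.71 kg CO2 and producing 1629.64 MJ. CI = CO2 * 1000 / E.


CI = CO2 * 1000 / E
= 65.71 * 1000 / 1629.64
= 40.3218 g CO2/MJ

40.3218 g CO2/MJ


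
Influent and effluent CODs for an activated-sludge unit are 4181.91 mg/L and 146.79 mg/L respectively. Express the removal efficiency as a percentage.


eta = (COD_in - COD_out) / COD_in * 100
= (4181.91 - 146.79) / 4181.91 * 100
= 96.4899%

96.4899%


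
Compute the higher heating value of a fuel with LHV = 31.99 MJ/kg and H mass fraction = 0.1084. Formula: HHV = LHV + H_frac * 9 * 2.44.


HHV = LHV + H_frac * 9 * 2.44
= 31.99 + 0.1084 * 9 * 2.44
= 34.3705 MJ/kg

34.3705 MJ/kg


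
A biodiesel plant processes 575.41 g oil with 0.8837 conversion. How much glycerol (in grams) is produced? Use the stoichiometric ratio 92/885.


glycerol = oil * conv * (92/885)
= 575.41 * 0.8837 * 92 / 885
= 52.8600 g

52.8600 g


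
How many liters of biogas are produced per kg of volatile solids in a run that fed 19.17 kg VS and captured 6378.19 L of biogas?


Y = V / VS
= 6378.19 / 19.17
= 332.7173 L/kg VS

332.7173 L/kg VS


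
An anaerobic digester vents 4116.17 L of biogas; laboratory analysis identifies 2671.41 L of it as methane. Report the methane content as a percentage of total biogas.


CH4% = V_CH4 / V_total * 100
= 2671.41 / 4116.17 * 100
= 64.9004%

64.9004%


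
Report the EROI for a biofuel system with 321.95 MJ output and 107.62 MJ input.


EROI = E_out / E_in
= 321.95 / 107.62
= 2.9915

2.9915


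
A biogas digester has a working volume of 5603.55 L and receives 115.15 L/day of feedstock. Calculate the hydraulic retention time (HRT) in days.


HRT = V / Q
= 5603.55 / 115.15
= 48.6630 days

48.6630 days


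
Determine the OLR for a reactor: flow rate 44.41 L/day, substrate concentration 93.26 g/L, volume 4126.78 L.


OLR = Q * S / V
= 44.41 * 93.26 / 4126.78
= 1.0036 g/L/day

1.0036 g/L/day
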